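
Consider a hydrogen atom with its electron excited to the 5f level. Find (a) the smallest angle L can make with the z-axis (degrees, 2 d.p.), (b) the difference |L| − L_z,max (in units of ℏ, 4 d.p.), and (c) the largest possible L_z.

The 5f level has l = 3.
cos θ_min = 3/√12, so θ_min ≈ 30.00°.
|L| − L_z,max = (2√3 − 3)ℏ ≈ 0.4641ℏ.
L_z,max = lℏ = 3ℏ.

θ_min ≈ 30.00°; |L|−L_z,max ≈ 0.4641ℏ; L_z,max = 3ℏ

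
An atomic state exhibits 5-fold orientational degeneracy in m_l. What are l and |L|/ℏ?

2l + 1 = 5 ⇒ l = 2.
|L| = ℏ√(l(l+1)) = ℏ√(2·3) = √6 ℏ.

l = 2, |L| = √6 ℏ ≈ 2.449ℏ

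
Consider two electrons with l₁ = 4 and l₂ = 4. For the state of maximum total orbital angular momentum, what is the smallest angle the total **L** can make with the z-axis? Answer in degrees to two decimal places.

By the triangle rule, |l₁ − l₂| ≤ L ≤ l₁ + l₂.
L ∈ {0, 1, 2, 3, 4, 5, 6, 7, 8}.
The maximum is L = 8, with |L_tot| = ℏ√(8·9) = 6√2 ℏ.
The minimum angle with z is arccos(8/√72) ≈ 19.47°.

θ_min ≈ 19.47°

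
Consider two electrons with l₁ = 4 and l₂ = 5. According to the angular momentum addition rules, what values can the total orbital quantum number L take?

L = 1, 2, 3, 4, 5, 6, 7, 8, 9

By the triangle rule, |l₁ − l₂| ≤ L ≤ l₁ + l₂.
L ∈ {1, 2, 3, 4, 5, 6, 7, 8, 9}.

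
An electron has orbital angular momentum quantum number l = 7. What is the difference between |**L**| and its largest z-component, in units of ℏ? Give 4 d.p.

|L| − L_z,max ≈ 0.4833ℏ

|L| = 2√14 ℏ ≈ 7.4833ℏ, while L_z,max = lℏ = 7ℏ.
The difference is (2√14 − 7)ℏ ≈ 0.4833ℏ.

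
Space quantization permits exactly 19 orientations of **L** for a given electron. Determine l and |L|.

l = 9, |L| = 3√10 ℏ ≈ 9.487ℏ

2l + 1 = 19 ⇒ l = 9.
Then |L| = √(l(l+1)) ℏ = 3√10 ℏ.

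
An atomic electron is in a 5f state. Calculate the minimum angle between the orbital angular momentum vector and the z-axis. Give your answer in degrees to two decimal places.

The 5f subshell has l = 3.
|L| = ℏ√(l(l+1)) = 2√3 ℏ.
The smallest angle corresponds to the largest L_z, i.e. m_l = l = 3, giving L_z = 3ℏ.
cos θ_min = 3/√12, so θ_min ≈ 30.00°.

θ_min ≈ 30.00°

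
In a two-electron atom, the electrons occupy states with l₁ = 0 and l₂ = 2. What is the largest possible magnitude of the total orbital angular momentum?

By the triangle rule, |l₁ − l₂| ≤ L ≤ l₁ + l₂.
L ∈ {2}.
The largest magnitude corresponds to L = 2: |L_tot| = ℏ√(2·3) = √6 ℏ.

|L_tot|_max = √6 ℏ ≈ 2.449ℏ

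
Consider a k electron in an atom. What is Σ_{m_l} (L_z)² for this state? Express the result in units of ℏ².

For a k orbital, l = 7.
m_l ∈ {-7, -6, -5, -4, -3, -2, -1, 0, 1, 2, 3, 4, 5, 6, 7}.
Σ m_l² = l(l+1)(2l+1)/3 = 7·8·15/3 = 280.

Σ(L_z)² = 280 ℏ²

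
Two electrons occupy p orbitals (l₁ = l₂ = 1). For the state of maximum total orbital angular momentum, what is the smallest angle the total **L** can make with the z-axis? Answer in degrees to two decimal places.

Angular momentum addition gives L = |l₁ − l₂|, …, l₁ + l₂.
So L can be 0, 1, 2.
The maximum is L = 2, with |L_tot| = ℏ√(2·3) = √6 ℏ.
The minimum angle with z is arccos(2/√6) ≈ 35.26°.

θ_min ≈ 35.26°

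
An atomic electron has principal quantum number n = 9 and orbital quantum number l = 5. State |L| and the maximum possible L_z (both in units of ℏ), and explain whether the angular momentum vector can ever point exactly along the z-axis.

|L| = √30 ℏ ≈ 5.4772ℏ, while L_z,max = lℏ = 5ℏ.
Since |L| > L_z,max, the vector can never point exactly along z; the closest it comes is θ_min = arccos(5/√30) ≈ 24.1°.

No: L_z,max = 5ℏ < |L| = √30 ℏ ≈ 5.477ℏ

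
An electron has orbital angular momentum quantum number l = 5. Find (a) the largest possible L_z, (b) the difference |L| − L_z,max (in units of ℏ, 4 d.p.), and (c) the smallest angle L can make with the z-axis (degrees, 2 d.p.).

L_z,max = 5ℏ; |L|−L_z,max ≈ 0.4772ℏ; θ_min ≈ 24.09°

L_z,max = lℏ = 5ℏ.
|L| − L_z,max = (√30 − 5)ℏ ≈ 0.4772ℏ.
cos θ_min = 5/√30, so θ_min ≈ 24.09°.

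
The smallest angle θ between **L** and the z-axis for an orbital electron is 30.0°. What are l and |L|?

cos θ_min = l/√(l(l+1)) = √(l/(l+1)), so l/(l+1) = cos²(30.0°) = 0.7500.
Solving: l = 3.
Then |L| = ℏ√(3·4) = 2√3 ℏ.

l = 3, |L| = 2√3 ℏ ≈ 3.464ℏ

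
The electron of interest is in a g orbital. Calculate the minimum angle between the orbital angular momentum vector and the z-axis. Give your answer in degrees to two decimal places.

The letter g corresponds to l = 4.
|L| = √(l(l+1)) ℏ = 2√5 ℏ.
The smallest angle corresponds to the largest L_z, i.e. m_l = l = 4, giving L_z = 4ℏ.
cos θ_min = 4/√20, so θ_min ≈ 26.57°.

θ_min ≈ 26.57°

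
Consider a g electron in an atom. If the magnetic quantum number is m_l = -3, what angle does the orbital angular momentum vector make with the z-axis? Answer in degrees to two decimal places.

θ ≈ 132.13°

The letter g corresponds to l = 4.
|L| = √(l(l+1)) ℏ = 2√5 ℏ.
L_z = m_l ℏ = −3ℏ.
cos θ = L_z/|L| = -3/√20, so θ ≈ 132.13°.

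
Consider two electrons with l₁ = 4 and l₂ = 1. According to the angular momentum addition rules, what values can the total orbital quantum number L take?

L = 3, 4, 5

The total orbital quantum number L ranges from |l₁ − l₂| to l₁ + l₂ in integer steps.
So L can be 3, 4, 5.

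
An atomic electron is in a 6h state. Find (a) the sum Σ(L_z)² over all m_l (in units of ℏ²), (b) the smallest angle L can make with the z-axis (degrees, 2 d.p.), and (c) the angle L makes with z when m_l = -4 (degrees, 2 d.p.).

Σ(L_z)² = 110 ℏ²; θ_min ≈ 24.09°; θ(m_l=-4) ≈ 136.91°

6h means n = 6, l = 5.
Σ m_l² = 110, so Σ(L_z)² = 110 ℏ².
cos θ_min = 5/√30, so θ_min ≈ 24.09°.
For m_l = -4: cos θ = -4/√30, θ ≈ 136.91°.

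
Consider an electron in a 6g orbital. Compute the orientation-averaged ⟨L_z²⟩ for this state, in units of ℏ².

⟨L_z²⟩ = 6.667 ℏ²

For 6g, l = 4.
The allowed m_l values are -4, -3, -2, -1, 0, 1, 2, 3, 4.
Average of L_z² over 9 states: 60/9 ℏ² = 6.667 ℏ².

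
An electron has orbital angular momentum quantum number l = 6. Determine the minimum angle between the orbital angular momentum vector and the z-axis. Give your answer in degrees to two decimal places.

|L| = √(l(l+1)) ℏ = √42 ℏ.
The smallest angle corresponds to the largest L_z, i.e. m_l = l = 6, giving L_z = 6ℏ.
cos θ_min = 6/√42, so θ_min ≈ 22.21°.

θ_min ≈ 22.21°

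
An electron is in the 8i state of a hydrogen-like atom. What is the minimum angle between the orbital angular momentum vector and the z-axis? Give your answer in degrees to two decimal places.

For 8i, l = 6.
|L|² = l(l+1)ℏ² = 42ℏ², so |L| = √42 ℏ.
The smallest angle corresponds to the largest L_z, i.e. m_l = l = 6, giving L_z = 6ℏ.
cos θ_min = 6/√42, so θ_min ≈ 22.21°.

θ_min ≈ 22.21°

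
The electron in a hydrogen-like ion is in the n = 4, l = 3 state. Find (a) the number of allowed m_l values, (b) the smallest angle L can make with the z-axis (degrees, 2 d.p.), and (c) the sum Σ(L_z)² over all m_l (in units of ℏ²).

There are 2l+1 = 7 values of m_l.
cos θ_min = 3/√12, so θ_min ≈ 30.00°.
Σ m_l² = 28, so Σ(L_z)² = 28 ℏ².

7 values; θ_min ≈ 30.00°; Σ(L_z)² = 28 ℏ²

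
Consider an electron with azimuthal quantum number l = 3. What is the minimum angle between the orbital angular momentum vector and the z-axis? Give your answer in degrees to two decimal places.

|L|² = l(l+1)ℏ² = 12ℏ², so |L| = 2√3 ℏ.
The smallest angle corresponds to the largest L_z, i.e. m_l = l = 3, giving L_z = 3ℏ.
cos θ_min = 3/√12, so θ_min ≈ 30.00°.

θ_min ≈ 30.00°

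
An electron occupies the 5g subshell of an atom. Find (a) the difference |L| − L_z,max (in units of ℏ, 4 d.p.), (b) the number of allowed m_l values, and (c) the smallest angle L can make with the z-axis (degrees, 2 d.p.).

|L|−L_z,max ≈ 0.4721ℏ; 9 values; θ_min ≈ 26.57°

The 5g subshell has l = 4.
|L| − L_z,max = (2√5 − 4)ℏ ≈ 0.4721ℏ.
There are 2l+1 = 9 values of m_l.
cos θ_min = 4/√20, so θ_min ≈ 26.57°.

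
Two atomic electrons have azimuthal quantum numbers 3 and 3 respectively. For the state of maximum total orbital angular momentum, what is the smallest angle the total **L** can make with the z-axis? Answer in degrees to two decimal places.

θ_min ≈ 22.21°

The total orbital quantum number L ranges from |l₁ − l₂| to l₁ + l₂ in integer steps.
So L can be 0, 1, 2, 3, 4, 5, 6.
The maximum is L = 6, with |L_tot| = ℏ√(6·7) = √42 ℏ.
The minimum angle with z is arccos(6/√42) ≈ 22.21°.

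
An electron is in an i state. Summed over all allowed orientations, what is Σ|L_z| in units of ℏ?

For an i orbital, l = 6.
The allowed m_l values are -6, -5, -4, -3, -2, -1, 0, 1, 2, 3, 4, 5, 6.
Σ|m_l| = 2·6(6+1)/2 = 42.

Σ|L_z| = 42 ℏ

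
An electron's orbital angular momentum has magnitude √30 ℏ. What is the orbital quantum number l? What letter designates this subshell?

l = 5 (h orbital)

|L| = ℏ√(l(l+1)), so l(l+1) = 30.
The positive root is l = 5.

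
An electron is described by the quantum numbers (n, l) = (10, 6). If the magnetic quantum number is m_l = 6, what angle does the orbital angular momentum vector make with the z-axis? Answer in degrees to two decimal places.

|L|² = l(l+1)ℏ² = 42ℏ², so |L| = √42 ℏ.
L_z = m_l ℏ = 6ℏ.
cos θ = L_z/|L| = 6/√42, so θ ≈ 22.21°.

θ ≈ 22.21°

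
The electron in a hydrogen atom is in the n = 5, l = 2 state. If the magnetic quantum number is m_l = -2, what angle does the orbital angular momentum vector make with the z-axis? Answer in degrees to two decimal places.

θ ≈ 144.74°

|L| = √(l(l+1)) ℏ = √6 ℏ.
L_z = m_l ℏ = −2ℏ.
cos θ = L_z/|L| = -2/√6, so θ ≈ 144.74°.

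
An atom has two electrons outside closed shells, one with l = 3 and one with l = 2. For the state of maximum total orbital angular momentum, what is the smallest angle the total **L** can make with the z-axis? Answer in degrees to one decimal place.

L runs from |3 − 2| = 1 to 3 + 2 = 5.
So L can be 1, 2, 3, 4, 5.
The maximum is L = 5, with |L_tot| = ℏ√(5·6) = √30 ℏ.
The minimum angle with z is arccos(5/√30) ≈ 24.1°.

θ_min ≈ 24.1°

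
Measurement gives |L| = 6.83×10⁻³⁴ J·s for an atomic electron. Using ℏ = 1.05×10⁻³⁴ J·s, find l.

l = 6

Dividing by ℏ: |L|/ℏ ≈ 6.505.
(|L|/ℏ)² = l(l+1) ≈ 42.31 ⇒ l = 6.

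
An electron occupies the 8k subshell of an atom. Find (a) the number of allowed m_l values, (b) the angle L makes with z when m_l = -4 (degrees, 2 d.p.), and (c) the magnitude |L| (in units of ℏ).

15 values; θ(m_l=-4) ≈ 122.31°; |L| = 2√14 ℏ ≈ 7.483ℏ

The 8k subshell has l = 7.
There are 2l+1 = 15 values of m_l.
For m_l = -4: cos θ = -4/√56, θ ≈ 122.31°.
|L| = ℏ√(7·8) = 2√14 ℏ ≈ 7.483ℏ.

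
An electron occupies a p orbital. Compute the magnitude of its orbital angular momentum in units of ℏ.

For a p orbital, l = 1.
|L| = ℏ√(l(l+1)) = ℏ√(1·2) = √2 ℏ

|L| = √2 ℏ ≈ 1.414ℏ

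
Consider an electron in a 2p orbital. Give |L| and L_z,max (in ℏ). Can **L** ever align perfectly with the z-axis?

2p means n = 2, l = 1.
|L| = √2 ℏ ≈ 1.4142ℏ, while L_z,max = lℏ = 1ℏ.
Since |L| > L_z,max, the vector can never point exactly along z; the closest it comes is θ_min = arccos(1/√2) ≈ 45.0°.

No: L_z,max = 1ℏ < |L| = √2 ℏ ≈ 1.414ℏ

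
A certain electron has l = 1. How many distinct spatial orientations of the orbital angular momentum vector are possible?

The number of m_l values is 2l + 1 = 2·1 + 1 = 3.

3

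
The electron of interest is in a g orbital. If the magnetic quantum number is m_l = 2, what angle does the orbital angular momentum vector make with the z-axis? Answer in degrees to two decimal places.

θ ≈ 63.43°

The letter g corresponds to l = 4.
|L| = √(l(l+1)) ℏ = 2√5 ℏ.
L_z = m_l ℏ = 2ℏ.
cos θ = L_z/|L| = 2/√20, so θ ≈ 63.43°.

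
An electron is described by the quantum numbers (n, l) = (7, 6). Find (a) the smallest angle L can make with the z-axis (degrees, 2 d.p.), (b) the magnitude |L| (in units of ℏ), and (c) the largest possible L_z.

cos θ_min = 6/√42, so θ_min ≈ 22.21°.
|L| = ℏ√(6·7) = √42 ℏ ≈ 6.481ℏ.
L_z,max = lℏ = 6ℏ.

θ_min ≈ 22.21°; |L| = √42 ℏ ≈ 6.481ℏ; L_z,max = 6ℏ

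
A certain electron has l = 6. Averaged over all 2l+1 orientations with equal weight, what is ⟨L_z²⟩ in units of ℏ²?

The allowed m_l values are -6, -5, -4, -3, -2, -1, 0, 1, 2, 3, 4, 5, 6.
⟨L_z²⟩ = ℏ²·(Σ m_l²)/(2l+1) = ℏ²·182/13 = 14ℏ².

⟨L_z²⟩ = 14 ℏ²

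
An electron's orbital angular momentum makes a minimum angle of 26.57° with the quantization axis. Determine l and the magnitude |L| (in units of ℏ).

l = 4, |L| = 2√5 ℏ ≈ 4.472ℏ

cos²θ_min = l/(l+1) = 0.7999.
Thus l = 0.7999/(1 − 0.7999) ≈ 4.
Then |L| = ℏ√(4·5) = 2√5 ℏ.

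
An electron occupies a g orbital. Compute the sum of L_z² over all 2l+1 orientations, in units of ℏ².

Σ(L_z)² = 60 ℏ²

A g state has l = 4.
The allowed m_l values are -4, -3, -2, -1, 0, 1, 2, 3, 4.
Σ m_l² = l(l+1)(2l+1)/3 = 4·5·9/3 = 60.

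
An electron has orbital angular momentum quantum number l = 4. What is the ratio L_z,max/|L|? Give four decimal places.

L_z,max/|L| = 0.8944

|L| = 2√5 ℏ ≈ 4.4721ℏ, while L_z,max = lℏ = 4ℏ.
L_z,max/|L| = 4/√20 = 0.8944.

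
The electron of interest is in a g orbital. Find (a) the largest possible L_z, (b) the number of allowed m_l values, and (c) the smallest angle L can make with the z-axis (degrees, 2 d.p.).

L_z,max = 4ℏ; 9 values; θ_min ≈ 26.57°

The letter g corresponds to l = 4.
L_z,max = lℏ = 4ℏ.
There are 2l+1 = 9 values of m_l.
cos θ_min = 4/√20, so θ_min ≈ 26.57°.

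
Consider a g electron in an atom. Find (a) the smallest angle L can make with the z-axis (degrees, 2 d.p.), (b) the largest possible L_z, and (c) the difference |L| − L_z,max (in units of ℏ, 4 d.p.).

θ_min ≈ 26.57°; L_z,max = 4ℏ; |L|−L_z,max ≈ 0.4721ℏ

A g state has l = 4.
cos θ_min = 4/√20, so θ_min ≈ 26.57°.
L_z,max = lℏ = 4ℏ.
|L| − L_z,max = (2√5 − 4)ℏ ≈ 0.4721ℏ.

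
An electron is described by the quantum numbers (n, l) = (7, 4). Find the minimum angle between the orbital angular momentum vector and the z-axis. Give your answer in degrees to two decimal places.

|L| = ℏ√(l(l+1)) = 2√5 ℏ.
The smallest angle corresponds to the largest L_z, i.e. m_l = l = 4, giving L_z = 4ℏ.
cos θ_min = 4/√20, so θ_min ≈ 26.57°.

θ_min ≈ 26.57°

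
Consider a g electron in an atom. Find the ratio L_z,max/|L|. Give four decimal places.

L_z,max/|L| = 0.8944

For a g orbital, l = 4.
|L| = 2√5 ℏ ≈ 4.4721ℏ, while L_z,max = lℏ = 4ℏ.
L_z,max/|L| = 4/√20 = 0.8944.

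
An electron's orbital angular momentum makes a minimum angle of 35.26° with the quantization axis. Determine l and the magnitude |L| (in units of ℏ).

l = 2, |L| = √6 ℏ ≈ 2.449ℏ

At minimum angle, m_l = l, so cos θ = l/√(l(l+1)); cos²θ = l/(l+1) = 0.6667.
Thus l = 0.6667/(1 − 0.6667) ≈ 2.
Then |L| = ℏ√(2·3) = √6 ℏ.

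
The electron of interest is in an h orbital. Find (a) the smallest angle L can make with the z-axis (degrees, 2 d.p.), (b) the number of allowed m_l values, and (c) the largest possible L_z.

θ_min ≈ 24.09°; 11 values; L_z,max = 5ℏ

For an h orbital, l = 5.
cos θ_min = 5/√30, so θ_min ≈ 24.09°.
There are 2l+1 = 11 values of m_l.
L_z,max = lℏ = 5ℏ.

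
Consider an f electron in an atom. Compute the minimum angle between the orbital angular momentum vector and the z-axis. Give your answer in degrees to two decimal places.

F corresponds to l = 3.
|L| = ℏ√(l(l+1)) = 2√3 ℏ.
The smallest angle corresponds to the largest L_z, i.e. m_l = l = 3, giving L_z = 3ℏ.
cos θ_min = 3/√12, so θ_min ≈ 30.00°.

θ_min ≈ 30.00°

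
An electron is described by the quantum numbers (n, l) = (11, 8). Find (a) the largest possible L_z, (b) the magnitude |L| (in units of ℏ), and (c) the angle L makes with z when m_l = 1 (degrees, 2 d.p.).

L_z,max = 8ℏ; |L| = 6√2 ℏ ≈ 8.485ℏ; θ(m_l=1) ≈ 83.23°

L_z,max = lℏ = 8ℏ.
|L| = ℏ√(8·9) = 6√2 ℏ ≈ 8.485ℏ.
For m_l = 1: cos θ = 1/√72, θ ≈ 83.23°.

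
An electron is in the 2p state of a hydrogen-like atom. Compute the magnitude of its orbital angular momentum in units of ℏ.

2p means n = 2, l = 1.
|L| = ℏ√(l(l+1)) = ℏ√(1·2) = √2 ℏ

|L| = √2 ℏ ≈ 1.414ℏ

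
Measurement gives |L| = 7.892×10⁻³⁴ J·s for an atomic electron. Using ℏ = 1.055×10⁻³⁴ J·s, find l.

l = 7

In units of ℏ, |L| ≈ 7.481.
Set l(l+1) = 55.96; the integer solution is l = 7.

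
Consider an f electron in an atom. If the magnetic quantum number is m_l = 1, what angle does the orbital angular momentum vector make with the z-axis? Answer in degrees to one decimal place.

For an f orbital, l = 3.
|L| = √(l(l+1)) ℏ = 2√3 ℏ.
L_z = m_l ℏ = 1ℏ.
cos θ = L_z/|L| = 1/√12, so θ ≈ 73.2°.

θ ≈ 73.2°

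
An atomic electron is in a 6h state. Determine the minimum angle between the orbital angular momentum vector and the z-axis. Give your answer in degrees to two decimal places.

The 6h subshell has l = 5.
|L| = ℏ√(l(l+1)) = √30 ℏ.
The smallest angle corresponds to the largest L_z, i.e. m_l = l = 5, giving L_z = 5ℏ.
cos θ_min = 5/√30, so θ_min ≈ 24.09°.

θ_min ≈ 24.09°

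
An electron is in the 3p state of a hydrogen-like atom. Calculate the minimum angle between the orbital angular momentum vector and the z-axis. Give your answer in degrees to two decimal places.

3p means n = 3, l = 1.
|L| = ℏ√(l(l+1)) = √2 ℏ.
The smallest angle corresponds to the largest L_z, i.e. m_l = l = 1, giving L_z = 1ℏ.
cos θ_min = 1/√2, so θ_min ≈ 45.00°.

θ_min ≈ 45.00°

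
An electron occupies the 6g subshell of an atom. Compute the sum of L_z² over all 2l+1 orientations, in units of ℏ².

The 6g subshell has l = 4.
m_l runs from −4 to 4, i.e. {-4, -3, -2, -1, 0, 1, 2, 3, 4}.
Σ m_l² = 2·(1 + 4 + 9 + 16) = 60.

Σ(L_z)² = 60 ℏ²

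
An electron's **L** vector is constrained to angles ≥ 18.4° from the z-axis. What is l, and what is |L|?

cos²θ_min = l/(l+1) = 0.9004.
Thus l = 0.9004/(1 − 0.9004) ≈ 9.
Then |L| = ℏ√(9·10) = 3√10 ℏ.

l = 9, |L| = 3√10 ℏ ≈ 9.487ℏ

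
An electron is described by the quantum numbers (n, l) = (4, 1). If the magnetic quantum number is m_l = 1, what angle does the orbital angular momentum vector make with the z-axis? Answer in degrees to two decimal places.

θ ≈ 45.00°

|L| = √(l(l+1)) ℏ = √2 ℏ.
L_z = m_l ℏ = 1ℏ.
cos θ = L_z/|L| = 1/√2, so θ ≈ 45.00°.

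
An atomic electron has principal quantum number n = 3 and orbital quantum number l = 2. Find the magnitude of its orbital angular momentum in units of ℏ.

|L| = √6 ℏ ≈ 2.449ℏ

|L| = ℏ√(l(l+1)) = ℏ√(2·3) = √6 ℏ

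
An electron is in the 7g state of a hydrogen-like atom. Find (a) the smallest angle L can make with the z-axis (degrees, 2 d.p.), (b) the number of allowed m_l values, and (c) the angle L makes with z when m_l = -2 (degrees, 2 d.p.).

The 7g subshell has l = 4.
cos θ_min = 4/√20, so θ_min ≈ 26.57°.
There are 2l+1 = 9 values of m_l.
For m_l = -2: cos θ = -2/√20, θ ≈ 116.57°.

θ_min ≈ 26.57°; 9 values; θ(m_l=-2) ≈ 116.57°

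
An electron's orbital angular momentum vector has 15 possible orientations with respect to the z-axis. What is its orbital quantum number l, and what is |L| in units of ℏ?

l = 7, |L| = 2√14 ℏ ≈ 7.483ℏ

Since there are 2l+1 = 15 values of m_l, l = 7.
Then |L| = √(l(l+1)) ℏ = 2√14 ℏ.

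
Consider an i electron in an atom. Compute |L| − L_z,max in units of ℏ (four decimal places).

The letter i corresponds to l = 6.
|L| = √42 ℏ ≈ 6.4807ℏ, while L_z,max = lℏ = 6ℏ.
The difference is (√42 − 6)ℏ ≈ 0.4807ℏ.

|L| − L_z,max ≈ 0.4807ℏ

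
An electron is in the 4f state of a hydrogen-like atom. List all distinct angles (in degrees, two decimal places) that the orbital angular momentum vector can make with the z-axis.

For 4f, l = 3.
|L| = ℏ√(l(l+1)) = 2√3 ℏ.
cos θ = m_l/√12 for each m_l ∈ {-3, -2, -1, 0, 1, 2, 3}.

θ ∈ {30.00°, 54.74°, 73.22°, 90.00°, 106.78°, 125.26°, 150.00°}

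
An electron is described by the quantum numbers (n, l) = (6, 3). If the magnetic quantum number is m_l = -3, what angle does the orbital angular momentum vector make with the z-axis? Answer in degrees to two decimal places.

|L| = √(l(l+1)) ℏ = 2√3 ℏ.
L_z = m_l ℏ = −3ℏ.
cos θ = L_z/|L| = -3/√12, so θ ≈ 150.00°.

θ ≈ 150.00°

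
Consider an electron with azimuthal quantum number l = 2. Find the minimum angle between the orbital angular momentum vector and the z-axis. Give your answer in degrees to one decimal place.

θ_min ≈ 35.3°

|L| = √(l(l+1)) ℏ = √6 ℏ.
The smallest angle corresponds to the largest L_z, i.e. m_l = l = 2, giving L_z = 2ℏ.
cos θ_min = 2/√6, so θ_min ≈ 35.3°.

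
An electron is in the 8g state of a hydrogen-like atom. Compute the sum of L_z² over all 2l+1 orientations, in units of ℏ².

Σ(L_z)² = 60 ℏ²

The 8g subshell has l = 4.
The allowed m_l values are -4, -3, -2, -1, 0, 1, 2, 3, 4.
Σ m_l² = 2·(1 + 4 + 9 + 16) = 60.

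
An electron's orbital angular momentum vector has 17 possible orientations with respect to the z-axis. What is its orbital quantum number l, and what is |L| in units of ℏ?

l = 8, |L| = 6√2 ℏ ≈ 8.485ℏ

Since there are 2l+1 = 17 values of m_l, l = 8.
|L| = ℏ√(l(l+1)) = ℏ√(8·9) = 6√2 ℏ.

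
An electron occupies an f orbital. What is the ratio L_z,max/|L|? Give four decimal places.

An f state has l = 3.
|L| = 2√3 ℏ ≈ 3.4641ℏ, while L_z,max = lℏ = 3ℏ.
L_z,max/|L| = 3/√12 = 0.8660.

L_z,max/|L| = 0.8660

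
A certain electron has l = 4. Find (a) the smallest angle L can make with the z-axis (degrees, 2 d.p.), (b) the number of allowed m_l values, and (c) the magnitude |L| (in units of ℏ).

θ_min ≈ 26.57°; 9 values; |L| = 2√5 ℏ ≈ 4.472ℏ

cos θ_min = 4/√20, so θ_min ≈ 26.57°.
There are 2l+1 = 9 values of m_l.
|L| = ℏ√(4·5) = 2√5 ℏ ≈ 4.472ℏ.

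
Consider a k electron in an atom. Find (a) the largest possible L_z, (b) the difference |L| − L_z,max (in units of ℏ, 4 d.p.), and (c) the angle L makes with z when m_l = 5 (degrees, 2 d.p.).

L_z,max = 7ℏ; |L|−L_z,max ≈ 0.4833ℏ; θ(m_l=5) ≈ 48.08°

The letter k corresponds to l = 7.
L_z,max = lℏ = 7ℏ.
|L| − L_z,max = (2√14 − 7)ℏ ≈ 0.4833ℏ.
For m_l = 5: cos θ = 5/√56, θ ≈ 48.08°.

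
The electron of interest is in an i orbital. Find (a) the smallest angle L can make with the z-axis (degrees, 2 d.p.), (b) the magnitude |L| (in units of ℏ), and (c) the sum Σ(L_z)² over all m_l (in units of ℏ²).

For an i orbital, l = 6.
cos θ_min = 6/√42, so θ_min ≈ 22.21°.
|L| = ℏ√(6·7) = √42 ℏ ≈ 6.481ℏ.
Σ m_l² = 182, so Σ(L_z)² = 182 ℏ².

θ_min ≈ 22.21°; |L| = √42 ℏ ≈ 6.481ℏ; Σ(L_z)² = 182 ℏ²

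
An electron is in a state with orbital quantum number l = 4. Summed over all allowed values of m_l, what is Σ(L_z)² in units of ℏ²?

Σ(L_z)² = 60 ℏ²

m_l runs from −4 to 4, i.e. {-4, -3, -2, -1, 0, 1, 2, 3, 4}.
Summing m² from −4 to 4: Σ m_l² = 60.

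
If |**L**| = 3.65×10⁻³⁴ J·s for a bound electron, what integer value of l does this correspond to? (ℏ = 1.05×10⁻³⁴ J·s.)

In units of ℏ, |L| ≈ 3.476.
l(l+1) ≈ 3.476² ≈ 12.08, so l = 3.

l = 3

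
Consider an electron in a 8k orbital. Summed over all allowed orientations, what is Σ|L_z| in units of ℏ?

The 8k subshell has l = 7.
m_l ∈ {-7, -6, -5, -4, -3, -2, -1, 0, 1, 2, 3, 4, 5, 6, 7}.
Σ|m_l| = l(l+1) = 56.

Σ|L_z| = 56 ℏ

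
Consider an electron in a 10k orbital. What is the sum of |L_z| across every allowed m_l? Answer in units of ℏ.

10k means n = 10, l = 7.
m_l ∈ {-7, -6, -5, -4, -3, -2, -1, 0, 1, 2, 3, 4, 5, 6, 7}.
Σ|m_l| = 2(1+2+…+7) = 56.

Σ|L_z| = 56 ℏ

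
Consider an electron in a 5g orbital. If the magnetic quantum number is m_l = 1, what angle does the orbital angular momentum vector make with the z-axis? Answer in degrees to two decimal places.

θ ≈ 77.08°

The 5g subshell has l = 4.
|L| = ℏ√(l(l+1)) = 2√5 ℏ.
L_z = m_l ℏ = 1ℏ.
cos θ = L_z/|L| = 1/√20, so θ ≈ 77.08°.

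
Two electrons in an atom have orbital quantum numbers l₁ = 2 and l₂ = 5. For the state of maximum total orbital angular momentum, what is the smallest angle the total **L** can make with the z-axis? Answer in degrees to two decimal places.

Angular momentum addition gives L = |l₁ − l₂|, …, l₁ + l₂.
L ∈ {3, 4, 5, 6, 7}.
The maximum is L = 7, with |L_tot| = ℏ√(7·8) = 2√14 ℏ.
The minimum angle with z is arccos(7/√56) ≈ 20.70°.

θ_min ≈ 20.70°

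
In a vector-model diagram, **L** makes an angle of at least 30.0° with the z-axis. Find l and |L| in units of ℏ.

l = 3, |L| = 2√3 ℏ ≈ 3.464ℏ

At minimum angle, m_l = l, so cos θ = l/√(l(l+1)); cos²θ = l/(l+1) = 0.7500.
l = cos²θ/sin²θ ≈ 3.
Then |L| = ℏ√(3·4) = 2√3 ℏ.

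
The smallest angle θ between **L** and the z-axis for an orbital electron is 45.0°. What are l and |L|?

l = 1, |L| = √2 ℏ ≈ 1.414ℏ

cos θ_min = l/√(l(l+1)) = √(l/(l+1)), so l/(l+1) = cos²(45.0°) = 0.5000.
Thus l = 0.5000/(1 − 0.5000) ≈ 1.
Then |L| = ℏ√(1·2) = √2 ℏ.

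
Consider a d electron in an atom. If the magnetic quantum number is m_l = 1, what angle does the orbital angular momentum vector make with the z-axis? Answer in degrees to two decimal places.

A d state has l = 2.
|L| = √(l(l+1)) ℏ = √6 ℏ.
L_z = m_l ℏ = 1ℏ.
cos θ = L_z/|L| = 1/√6, so θ ≈ 65.91°.

θ ≈ 65.91°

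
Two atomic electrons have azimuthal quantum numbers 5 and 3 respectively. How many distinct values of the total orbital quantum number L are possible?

Angular momentum addition gives L = |l₁ − l₂|, …, l₁ + l₂.
So L can be 2, 3, 4, 5, 6, 7, 8.
That is 7 values.

7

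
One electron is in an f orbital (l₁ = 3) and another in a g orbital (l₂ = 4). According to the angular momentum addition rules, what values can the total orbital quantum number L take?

Angular momentum addition gives L = |l₁ − l₂|, …, l₁ + l₂.
Allowed values: L = 1, 2, 3, 4, 5, 6, 7.

L = 1, 2, 3, 4, 5, 6, 7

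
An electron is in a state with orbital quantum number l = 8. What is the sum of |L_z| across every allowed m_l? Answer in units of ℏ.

m_l runs from −8 to 8, i.e. {-8, -7, -6, -5, -4, -3, -2, -1, 0, 1, 2, 3, 4, 5, 6, 7, 8}.
Σ|m_l| = 2·8(8+1)/2 = 72.

Σ|L_z| = 72 ℏ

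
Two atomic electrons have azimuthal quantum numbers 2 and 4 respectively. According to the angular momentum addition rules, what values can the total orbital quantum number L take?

L runs from |2 − 4| = 2 to 2 + 4 = 6.
Allowed values: L = 2, 3, 4, 5, 6.

L = 2, 3, 4, 5, 6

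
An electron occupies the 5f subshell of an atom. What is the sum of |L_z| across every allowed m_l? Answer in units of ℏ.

Σ|L_z| = 12 ℏ

For 5f, l = 3.
m_l ∈ {-3, -2, -1, 0, 1, 2, 3}.
Σ|m_l| = l(l+1) = 12.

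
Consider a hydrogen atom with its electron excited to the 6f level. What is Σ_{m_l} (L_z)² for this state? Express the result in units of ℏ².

The 6f level has l = 3.
m_l runs from −3 to 3, i.e. {-3, -2, -1, 0, 1, 2, 3}.
Σ m_l² = l(l+1)(2l+1)/3 = 3·4·7/3 = 28.

Σ(L_z)² = 28 ℏ²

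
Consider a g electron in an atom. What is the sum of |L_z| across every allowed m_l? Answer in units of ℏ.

Σ|L_z| = 20 ℏ

For a g orbital, l = 4.
m_l ∈ {-4, -3, -2, -1, 0, 1, 2, 3, 4}.
Σ|m_l| = 2(1+2+…+4) = 20.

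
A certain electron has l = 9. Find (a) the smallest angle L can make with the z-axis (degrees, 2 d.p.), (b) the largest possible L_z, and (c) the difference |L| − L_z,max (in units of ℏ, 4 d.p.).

cos θ_min = 9/√90, so θ_min ≈ 18.43°.
L_z,max = lℏ = 9ℏ.
|L| − L_z,max = (3√10 − 9)ℏ ≈ 0.4868ℏ.

θ_min ≈ 18.43°; L_z,max = 9ℏ; |L|−L_z,max ≈ 0.4868ℏ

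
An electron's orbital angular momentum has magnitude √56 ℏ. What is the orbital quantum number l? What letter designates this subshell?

l = 7 (k orbital)

Since |L|² = l(l+1)ℏ², l(l+1) = 56.
Solving: l = 7.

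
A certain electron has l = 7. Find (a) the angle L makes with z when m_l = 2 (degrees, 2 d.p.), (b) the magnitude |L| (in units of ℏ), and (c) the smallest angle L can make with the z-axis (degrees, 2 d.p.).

θ(m_l=2) ≈ 74.50°; |L| = 2√14 ℏ ≈ 7.483ℏ; θ_min ≈ 20.70°

For m_l = 2: cos θ = 2/√56, θ ≈ 74.50°.
|L| = ℏ√(7·8) = 2√14 ℏ ≈ 7.483ℏ.
cos θ_min = 7/√56, so θ_min ≈ 20.70°.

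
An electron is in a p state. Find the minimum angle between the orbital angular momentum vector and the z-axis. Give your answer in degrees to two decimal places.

For a p orbital, l = 1.
|L|² = l(l+1)ℏ² = 2ℏ², so |L| = √2 ℏ.
The smallest angle corresponds to the largest L_z, i.e. m_l = l = 1, giving L_z = 1ℏ.
cos θ_min = 1/√2, so θ_min ≈ 45.00°.

θ_min ≈ 45.00°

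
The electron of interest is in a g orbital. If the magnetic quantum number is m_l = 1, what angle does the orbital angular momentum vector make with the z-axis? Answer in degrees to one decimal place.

θ ≈ 77.1°

A g state has l = 4.
|L| = √(l(l+1)) ℏ = 2√5 ℏ.
L_z = m_l ℏ = 1ℏ.
cos θ = L_z/|L| = 1/√20, so θ ≈ 77.1°.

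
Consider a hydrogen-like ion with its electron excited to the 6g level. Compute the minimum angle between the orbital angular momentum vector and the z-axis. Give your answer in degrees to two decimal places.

θ_min ≈ 26.57°

The 6g level has l = 4.
|L| = ℏ√(l(l+1)) = 2√5 ℏ.
The smallest angle corresponds to the largest L_z, i.e. m_l = l = 4, giving L_z = 4ℏ.
cos θ_min = 4/√20, so θ_min ≈ 26.57°.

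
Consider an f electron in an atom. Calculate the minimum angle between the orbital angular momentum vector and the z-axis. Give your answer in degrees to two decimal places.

The letter f corresponds to l = 3.
|L| = ℏ√(l(l+1)) = 2√3 ℏ.
The smallest angle corresponds to the largest L_z, i.e. m_l = l = 3, giving L_z = 3ℏ.
cos θ_min = 3/√12, so θ_min ≈ 30.00°.

θ_min ≈ 30.00°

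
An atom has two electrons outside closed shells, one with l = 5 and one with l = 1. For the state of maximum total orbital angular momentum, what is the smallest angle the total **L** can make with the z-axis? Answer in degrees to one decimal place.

θ_min ≈ 22.2°

The total orbital quantum number L ranges from |l₁ − l₂| to l₁ + l₂ in integer steps.
Allowed values: L = 4, 5, 6.
The maximum is L = 6, with |L_tot| = ℏ√(6·7) = √42 ℏ.
The minimum angle with z is arccos(6/√42) ≈ 22.2°.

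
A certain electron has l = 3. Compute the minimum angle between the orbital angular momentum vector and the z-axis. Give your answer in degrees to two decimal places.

θ_min ≈ 30.00°

|L| = √(l(l+1)) ℏ = 2√3 ℏ.
The smallest angle corresponds to the largest L_z, i.e. m_l = l = 3, giving L_z = 3ℏ.
cos θ_min = 3/√12, so θ_min ≈ 30.00°.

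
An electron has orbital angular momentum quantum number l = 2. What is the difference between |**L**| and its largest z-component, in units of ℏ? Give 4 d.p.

|L| − L_z,max ≈ 0.4495ℏ

|L| = √6 ℏ ≈ 2.4495ℏ, while L_z,max = lℏ = 2ℏ.
The difference is (√6 − 2)ℏ ≈ 0.4495ℏ.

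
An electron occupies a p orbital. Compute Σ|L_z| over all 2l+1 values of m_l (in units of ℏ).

The letter p corresponds to l = 1.
m_l runs from −1 to 1, i.e. {-1, 0, 1}.
Σ|m_l| = 2(1+2+…+1) = 2.

Σ|L_z| = 2 ℏ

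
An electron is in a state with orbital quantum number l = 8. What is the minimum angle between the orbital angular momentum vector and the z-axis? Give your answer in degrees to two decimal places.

θ_min ≈ 19.47°

|L| = ℏ√(l(l+1)) = 6√2 ℏ.
The smallest angle corresponds to the largest L_z, i.e. m_l = l = 8, giving L_z = 8ℏ.
cos θ_min = 8/√72, so θ_min ≈ 19.47°.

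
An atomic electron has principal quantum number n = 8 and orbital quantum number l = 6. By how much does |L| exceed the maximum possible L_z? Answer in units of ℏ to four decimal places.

|L| − L_z,max ≈ 0.4807ℏ

|L| = √42 ℏ ≈ 6.4807ℏ, while L_z,max = lℏ = 6ℏ.
The difference is (√42 − 6)ℏ ≈ 0.4807ℏ.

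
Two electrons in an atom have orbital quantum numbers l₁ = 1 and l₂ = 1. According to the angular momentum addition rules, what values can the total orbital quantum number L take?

Angular momentum addition gives L = |l₁ − l₂|, …, l₁ + l₂.
So L can be 0, 1, 2.

L = 0, 1, 2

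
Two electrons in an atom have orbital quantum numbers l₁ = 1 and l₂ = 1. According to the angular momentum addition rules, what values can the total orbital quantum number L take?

L = 0, 1, 2

Angular momentum addition gives L = |l₁ − l₂|, …, l₁ + l₂.
So L can be 0, 1, 2.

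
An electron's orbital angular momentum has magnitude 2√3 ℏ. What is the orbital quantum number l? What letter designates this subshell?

l = 3 (f orbital)

(|L|/ℏ)² = l(l+1) = 12.
The positive root is l = 3.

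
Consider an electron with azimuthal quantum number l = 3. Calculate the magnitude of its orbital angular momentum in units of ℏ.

|L| = 2√3 ℏ ≈ 3.464ℏ

|L| = ℏ√(l(l+1)) = ℏ√(3·4) = 2√3 ℏ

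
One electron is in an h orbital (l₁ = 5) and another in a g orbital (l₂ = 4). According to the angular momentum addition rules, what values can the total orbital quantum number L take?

By the triangle rule, |l₁ − l₂| ≤ L ≤ l₁ + l₂.
L ∈ {1, 2, 3, 4, 5, 6, 7, 8, 9}.

L = 1, 2, 3, 4, 5, 6, 7, 8, 9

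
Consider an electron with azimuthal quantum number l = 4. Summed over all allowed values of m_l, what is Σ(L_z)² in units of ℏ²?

m_l ∈ {-4, -3, -2, -1, 0, 1, 2, 3, 4}.
Summing m² from −4 to 4: Σ m_l² = 60.

Σ(L_z)² = 60 ℏ²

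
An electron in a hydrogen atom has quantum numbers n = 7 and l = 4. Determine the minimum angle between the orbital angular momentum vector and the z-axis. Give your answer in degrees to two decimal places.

θ_min ≈ 26.57°

|L| = √(l(l+1)) ℏ = 2√5 ℏ.
The smallest angle corresponds to the largest L_z, i.e. m_l = l = 4, giving L_z = 4ℏ.
cos θ_min = 4/√20, so θ_min ≈ 26.57°.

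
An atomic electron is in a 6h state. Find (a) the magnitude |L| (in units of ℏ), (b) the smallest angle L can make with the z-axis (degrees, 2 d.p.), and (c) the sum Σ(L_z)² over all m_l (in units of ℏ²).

For 6h, l = 5.
|L| = ℏ√(5·6) = √30 ℏ ≈ 5.477ℏ.
cos θ_min = 5/√30, so θ_min ≈ 24.09°.
Σ m_l² = 110, so Σ(L_z)² = 110 ℏ².

|L| = √30 ℏ ≈ 5.477ℏ; θ_min ≈ 24.09°; Σ(L_z)² = 110 ℏ²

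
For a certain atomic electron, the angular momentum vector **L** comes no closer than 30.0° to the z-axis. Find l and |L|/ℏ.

l = 3, |L| = 2√3 ℏ ≈ 3.464ℏ

At minimum angle, m_l = l, so cos θ = l/√(l(l+1)); cos²θ = l/(l+1) = 0.7500.
l = cos²θ/sin²θ ≈ 3.
Then |L| = ℏ√(3·4) = 2√3 ℏ.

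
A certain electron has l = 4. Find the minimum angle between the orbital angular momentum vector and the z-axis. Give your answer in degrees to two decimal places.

θ_min ≈ 26.57°

|L|² = l(l+1)ℏ² = 20ℏ², so |L| = 2√5 ℏ.
The smallest angle corresponds to the largest L_z, i.e. m_l = l = 4, giving L_z = 4ℏ.
cos θ_min = 4/√20, so θ_min ≈ 26.57°.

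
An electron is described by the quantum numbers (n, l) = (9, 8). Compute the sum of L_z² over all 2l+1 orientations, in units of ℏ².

The allowed m_l values are -8, -7, -6, -5, -4, -3, -2, -1, 0, 1, 2, 3, 4, 5, 6, 7, 8.
Σ m_l² = l(l+1)(2l+1)/3 = 8·9·17/3 = 408.

Σ(L_z)² = 408 ℏ²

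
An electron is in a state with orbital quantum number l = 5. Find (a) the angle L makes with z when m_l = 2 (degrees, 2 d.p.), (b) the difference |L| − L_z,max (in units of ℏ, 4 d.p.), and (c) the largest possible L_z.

For m_l = 2: cos θ = 2/√30, θ ≈ 68.58°.
|L| − L_z,max = (√30 − 5)ℏ ≈ 0.4772ℏ.
L_z,max = lℏ = 5ℏ.

θ(m_l=2) ≈ 68.58°; |L|−L_z,max ≈ 0.4772ℏ; L_z,max = 5ℏ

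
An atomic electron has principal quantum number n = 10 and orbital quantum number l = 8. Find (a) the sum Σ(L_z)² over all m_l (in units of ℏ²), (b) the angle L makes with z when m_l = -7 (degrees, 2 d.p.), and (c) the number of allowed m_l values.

Σ m_l² = 408, so Σ(L_z)² = 408 ℏ².
For m_l = -7: cos θ = -7/√72, θ ≈ 145.58°.
There are 2l+1 = 17 values of m_l.

Σ(L_z)² = 408 ℏ²; θ(m_l=-7) ≈ 145.58°; 17 values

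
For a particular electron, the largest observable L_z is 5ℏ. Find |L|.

L_z,max = lℏ, so l = 5.
|L| = ℏ√(l(l+1)) = √30 ℏ.

|L| = √30 ℏ ≈ 5.477ℏ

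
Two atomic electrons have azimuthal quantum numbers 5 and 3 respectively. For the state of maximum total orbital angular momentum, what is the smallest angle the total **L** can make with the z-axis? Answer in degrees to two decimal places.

θ_min ≈ 19.47°

The total orbital quantum number L ranges from |l₁ − l₂| to l₁ + l₂ in integer steps.
Allowed values: L = 2, 3, 4, 5, 6, 7, 8.
The maximum is L = 8, with |L_tot| = ℏ√(8·9) = 6√2 ℏ.
The minimum angle with z is arccos(8/√72) ≈ 19.47°.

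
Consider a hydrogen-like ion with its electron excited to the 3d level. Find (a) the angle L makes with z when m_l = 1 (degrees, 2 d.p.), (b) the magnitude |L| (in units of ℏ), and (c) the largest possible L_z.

The 3d level has l = 2.
For m_l = 1: cos θ = 1/√6, θ ≈ 65.91°.
|L| = ℏ√(2·3) = √6 ℏ ≈ 2.449ℏ.
L_z,max = lℏ = 2ℏ.

θ(m_l=1) ≈ 65.91°; |L| = √6 ℏ ≈ 2.449ℏ; L_z,max = 2ℏ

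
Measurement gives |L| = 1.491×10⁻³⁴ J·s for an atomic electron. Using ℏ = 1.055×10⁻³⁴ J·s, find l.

l = 1

In units of ℏ, |L| ≈ 1.413.
(|L|/ℏ)² = l(l+1) ≈ 2.00 ⇒ l = 1.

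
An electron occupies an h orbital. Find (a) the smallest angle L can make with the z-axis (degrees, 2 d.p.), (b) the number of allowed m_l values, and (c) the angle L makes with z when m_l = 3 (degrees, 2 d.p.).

θ_min ≈ 24.09°; 11 values; θ(m_l=3) ≈ 56.79°

The letter h corresponds to l = 5.
cos θ_min = 5/√30, so θ_min ≈ 24.09°.
There are 2l+1 = 11 values of m_l.
For m_l = 3: cos θ = 3/√30, θ ≈ 56.79°.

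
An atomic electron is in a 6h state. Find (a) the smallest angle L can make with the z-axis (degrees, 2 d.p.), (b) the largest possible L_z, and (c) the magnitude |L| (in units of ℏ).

θ_min ≈ 24.09°; L_z,max = 5ℏ; |L| = √30 ℏ ≈ 5.477ℏ

The 6h subshell has l = 5.
cos θ_min = 5/√30, so θ_min ≈ 24.09°.
L_z,max = lℏ = 5ℏ.
|L| = ℏ√(5·6) = √30 ℏ ≈ 5.477ℏ.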